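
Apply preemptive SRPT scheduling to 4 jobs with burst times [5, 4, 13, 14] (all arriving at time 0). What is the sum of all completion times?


Since all jobs arrive at t=0, SRPT equals SPT ordering.
SPT order: [4, 5, 13, 14]
Completion times:
  Job 1: p=4, C=4
  Job 2: p=5, C=9
  Job 3: p=13, C=22
  Job 4: p=14, C=36
Total completion time = 4 + 9 + 22 + 36 = 71

71


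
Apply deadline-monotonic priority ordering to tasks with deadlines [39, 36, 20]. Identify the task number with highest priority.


Sort tasks by relative deadline (ascending):
  Task 3: deadline = 20
  Task 2: deadline = 36
  Task 1: deadline = 39
Priority order (highest first): [3, 2, 1]
Highest priority task = 3

3


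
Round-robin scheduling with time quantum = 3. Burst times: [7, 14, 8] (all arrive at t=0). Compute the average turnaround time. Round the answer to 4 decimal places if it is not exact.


Time quantum = 3
Execution trace:
  J1 runs 3 units, time = 3
  J2 runs 3 units, time = 6
  J3 runs 3 units, time = 9
  J1 runs 3 units, time = 12
  J2 runs 3 units, time = 15
  J3 runs 3 units, time = 18
  J1 runs 1 units, time = 19
  J2 runs 3 units, time = 22
  J3 runs 2 units, time = 24
  J2 runs 3 units, time = 27
  J2 runs 2 units, time = 29
Finish times: [19, 29, 24]
Average turnaround = 72/3 = 24.0

24.0


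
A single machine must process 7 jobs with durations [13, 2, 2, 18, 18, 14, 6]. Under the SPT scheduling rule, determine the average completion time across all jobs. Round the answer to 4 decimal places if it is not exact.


Sort jobs by processing time (SPT order): [2, 2, 6, 13, 14, 18, 18]
Compute completion times sequentially:
  Job 1: processing = 2, completes at 2
  Job 2: processing = 2, completes at 4
  Job 3: processing = 6, completes at 10
  Job 4: processing = 13, completes at 23
  Job 5: processing = 14, completes at 37
  Job 6: processing = 18, completes at 55
  Job 7: processing = 18, completes at 73
Sum of completion times = 204
Average completion time = 204/7 = 29.1429

29.1429


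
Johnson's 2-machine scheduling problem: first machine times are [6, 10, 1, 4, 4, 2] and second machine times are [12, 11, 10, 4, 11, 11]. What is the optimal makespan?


Apply Johnson's rule:
  Group 1 (a <= b): [(3, 1, 10), (6, 2, 11), (4, 4, 4), (5, 4, 11), (1, 6, 12), (2, 10, 11)]
  Group 2 (a > b): []
Optimal job order: [3, 6, 4, 5, 1, 2]
Schedule:
  Job 3: M1 done at 1, M2 done at 11
  Job 6: M1 done at 3, M2 done at 22
  Job 4: M1 done at 7, M2 done at 26
  Job 5: M1 done at 11, M2 done at 37
  Job 1: M1 done at 17, M2 done at 49
  Job 2: M1 done at 27, M2 done at 60
Makespan = 60

60


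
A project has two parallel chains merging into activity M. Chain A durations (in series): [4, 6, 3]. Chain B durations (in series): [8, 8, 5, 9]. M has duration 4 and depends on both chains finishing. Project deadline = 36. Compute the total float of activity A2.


Forward pass: ES(A2) = sum of predecessors on chain A = 4
EF = ES + duration = 4 + 6 = 10
Backward pass: LF(M) = deadline = 36; LS(M) = 36 - 4 = 32
LF(A2) = LS(M) - sum(successors on chain A) = 32 - 3 = 29
LS = LF - duration = 29 - 6 = 23
Total float = LS - ES = 23 - 4 = 19

19


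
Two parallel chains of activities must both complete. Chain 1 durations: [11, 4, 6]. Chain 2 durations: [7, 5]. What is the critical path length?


Path A total = 11 + 4 + 6 = 21
Path B total = 7 + 5 = 12
Critical path = longest path = max(21, 12) = 21

21


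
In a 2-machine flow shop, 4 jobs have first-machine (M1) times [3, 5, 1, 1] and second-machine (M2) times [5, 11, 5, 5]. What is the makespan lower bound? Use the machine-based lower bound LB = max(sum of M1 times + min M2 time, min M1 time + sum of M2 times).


LB1 = sum(M1 times) + min(M2 times) = 10 + 5 = 15
LB2 = min(M1 times) + sum(M2 times) = 1 + 26 = 27
Lower bound = max(LB1, LB2) = max(15, 27) = 27

27


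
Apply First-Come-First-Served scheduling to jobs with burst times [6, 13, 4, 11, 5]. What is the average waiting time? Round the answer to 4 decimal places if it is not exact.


FCFS order (as given): [6, 13, 4, 11, 5]
Waiting times:
  Job 1: wait = 0
  Job 2: wait = 6
  Job 3: wait = 19
  Job 4: wait = 23
  Job 5: wait = 34
Sum of waiting times = 82
Average waiting time = 82/5 = 16.4

16.4


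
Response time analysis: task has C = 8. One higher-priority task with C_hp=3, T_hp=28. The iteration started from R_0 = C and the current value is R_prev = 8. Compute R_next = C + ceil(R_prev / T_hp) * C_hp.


R_next = C + ceil(R_prev / T_hp) * C_hp
ceil(8 / 28) = ceil(0.2857) = 1
Interference = 1 * 3 = 3
R_next = 8 + 3 = 11

11


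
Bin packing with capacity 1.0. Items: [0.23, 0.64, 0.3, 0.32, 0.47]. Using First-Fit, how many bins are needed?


Place items sequentially using First-Fit:
  Item 0.23 -> new Bin 1
  Item 0.64 -> Bin 1 (now 0.87)
  Item 0.3 -> new Bin 2
  Item 0.32 -> Bin 2 (now 0.62)
  Item 0.47 -> new Bin 3
Total bins used = 3

3


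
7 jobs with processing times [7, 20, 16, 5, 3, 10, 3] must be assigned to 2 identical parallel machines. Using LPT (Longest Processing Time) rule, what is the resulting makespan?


Sort jobs in decreasing order (LPT): [20, 16, 10, 7, 5, 3, 3]
Assign each job to the least loaded machine:
  Machine 1: jobs [20, 7, 3, 3], load = 33
  Machine 2: jobs [16, 10, 5], load = 31
Makespan = max load = 33

33


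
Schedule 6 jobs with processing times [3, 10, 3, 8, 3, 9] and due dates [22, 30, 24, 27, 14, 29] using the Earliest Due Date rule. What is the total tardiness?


Sort by due date (EDD order): [(3, 14), (3, 22), (3, 24), (8, 27), (9, 29), (10, 30)]
Compute completion times and tardiness:
  Job 1: p=3, d=14, C=3, tardiness=max(0,3-14)=0
  Job 2: p=3, d=22, C=6, tardiness=max(0,6-22)=0
  Job 3: p=3, d=24, C=9, tardiness=max(0,9-24)=0
  Job 4: p=8, d=27, C=17, tardiness=max(0,17-27)=0
  Job 5: p=9, d=29, C=26, tardiness=max(0,26-29)=0
  Job 6: p=10, d=30, C=36, tardiness=max(0,36-30)=6
Total tardiness = 6

6


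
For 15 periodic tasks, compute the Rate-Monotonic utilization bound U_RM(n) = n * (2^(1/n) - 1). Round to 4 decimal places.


Compute 2^(1/15) = 1.0472941228
Subtract 1: 1.0472941228 - 1 = 0.0472941228
Multiply by n: 15 * 0.0472941228 = 0.7094118420
Round to 4 dp: 0.7094

0.7094


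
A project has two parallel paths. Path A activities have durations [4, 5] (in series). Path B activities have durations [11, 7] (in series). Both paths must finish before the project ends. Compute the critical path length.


Path A total = 4 + 5 = 9
Path B total = 11 + 7 = 18
Critical path = longest path = max(9, 18) = 18

18


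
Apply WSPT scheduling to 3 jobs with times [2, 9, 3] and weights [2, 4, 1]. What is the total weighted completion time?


Compute p/w ratios and sort ascending (WSPT): [(2, 2), (9, 4), (3, 1)]
Compute weighted completion times:
  Job (p=2,w=2): C=2, w*C=2*2=4
  Job (p=9,w=4): C=11, w*C=4*11=44
  Job (p=3,w=1): C=14, w*C=1*14=14
Total weighted completion time = 62

62


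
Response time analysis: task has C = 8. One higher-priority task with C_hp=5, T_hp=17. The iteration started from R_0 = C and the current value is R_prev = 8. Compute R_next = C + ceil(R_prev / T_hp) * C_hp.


R_next = C + ceil(R_prev / T_hp) * C_hp
ceil(8 / 17) = ceil(0.4706) = 1
Interference = 1 * 5 = 5
R_next = 8 + 5 = 13

13


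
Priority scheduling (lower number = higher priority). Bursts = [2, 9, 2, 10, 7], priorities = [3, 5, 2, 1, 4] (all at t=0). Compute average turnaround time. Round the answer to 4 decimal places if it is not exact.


Sort by priority (ascending = highest first):
Order: [(1, 10), (2, 2), (3, 2), (4, 7), (5, 9)]
Completion times:
  Priority 1, burst=10, C=10
  Priority 2, burst=2, C=12
  Priority 3, burst=2, C=14
  Priority 4, burst=7, C=21
  Priority 5, burst=9, C=30
Average turnaround = 87/5 = 17.4

17.4


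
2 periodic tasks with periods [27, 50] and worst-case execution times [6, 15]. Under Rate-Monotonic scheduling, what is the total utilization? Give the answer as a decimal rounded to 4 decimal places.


Compute individual utilizations (exact fractions):
  Task 1: C/T = 6/27 = 2/9 (approx. 0.2222)
  Task 2: C/T = 15/50 = 3/10 (approx. 0.3)
Total utilization U = 2/9 + 3/10 = 47/90
Rounded to 4 decimal places: U = 0.5222
RM (Liu & Layland) bound for 2 tasks = 0.828427; compare with U = 47/90 (approx. 0.522222)
U <= bound, so schedulable by RM sufficient condition.

0.5222


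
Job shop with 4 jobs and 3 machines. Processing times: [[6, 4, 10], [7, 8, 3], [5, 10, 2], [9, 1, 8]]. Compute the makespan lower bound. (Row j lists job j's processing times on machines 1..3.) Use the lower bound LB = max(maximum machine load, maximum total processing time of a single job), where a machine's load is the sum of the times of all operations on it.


Machine loads:
  Machine 1: 6 + 7 + 5 + 9 = 27
  Machine 2: 4 + 8 + 10 + 1 = 23
  Machine 3: 10 + 3 + 2 + 8 = 23
Max machine load = 27
Job totals:
  Job 1: 20
  Job 2: 18
  Job 3: 17
  Job 4: 18
Max job total = 20
Lower bound = max(27, 20) = 27

27


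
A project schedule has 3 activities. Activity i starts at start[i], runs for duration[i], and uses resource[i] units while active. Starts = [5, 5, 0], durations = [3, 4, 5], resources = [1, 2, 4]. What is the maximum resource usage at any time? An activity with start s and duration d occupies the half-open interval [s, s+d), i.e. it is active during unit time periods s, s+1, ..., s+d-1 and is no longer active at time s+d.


Each activity i is active on [start_i, start_i + duration_i).
Compute total resource usage per time slot:
  t=0: active resources = [4], total = 4
  t=1: active resources = [4], total = 4
  t=2: active resources = [4], total = 4
  t=3: active resources = [4], total = 4
  t=4: active resources = [4], total = 4
  t=5: active resources = [1, 2], total = 3
  t=6: active resources = [1, 2], total = 3
  t=7: active resources = [1, 2], total = 3
  t=8: active resources = [2], total = 2
Peak resource demand = 4

4


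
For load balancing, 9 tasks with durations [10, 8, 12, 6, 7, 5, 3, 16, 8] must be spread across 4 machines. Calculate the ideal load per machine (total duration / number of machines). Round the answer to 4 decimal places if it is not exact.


Total processing time = 10 + 8 + 12 + 6 + 7 + 5 + 3 + 16 + 8 = 75
Number of machines = 4
Ideal balanced load = 75 / 4 = 18.75

18.75


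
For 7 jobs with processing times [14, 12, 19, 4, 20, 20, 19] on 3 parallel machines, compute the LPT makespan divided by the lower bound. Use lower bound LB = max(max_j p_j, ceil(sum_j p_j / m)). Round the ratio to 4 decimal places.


LPT order: [20, 20, 19, 19, 14, 12, 4]
Machine loads after assignment: [34, 36, 38]
LPT makespan = 38
Lower bound = max(max_job, ceil(total/3)) = max(20, 36) = 36
Ratio = 38 / 36 = 1.0556

1.0556


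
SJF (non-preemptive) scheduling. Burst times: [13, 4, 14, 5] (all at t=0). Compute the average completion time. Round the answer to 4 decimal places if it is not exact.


SJF order (ascending): [4, 5, 13, 14]
Completion times:
  Job 1: burst=4, C=4
  Job 2: burst=5, C=9
  Job 3: burst=13, C=22
  Job 4: burst=14, C=36
Average completion = 71/4 = 17.75

17.75


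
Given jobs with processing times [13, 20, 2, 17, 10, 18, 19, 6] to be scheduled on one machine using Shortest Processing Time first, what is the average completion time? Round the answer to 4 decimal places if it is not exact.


Sort jobs by processing time (SPT order): [2, 6, 10, 13, 17, 18, 19, 20]
Compute completion times sequentially:
  Job 1: processing = 2, completes at 2
  Job 2: processing = 6, completes at 8
  Job 3: processing = 10, completes at 18
  Job 4: processing = 13, completes at 31
  Job 5: processing = 17, completes at 48
  Job 6: processing = 18, completes at 66
  Job 7: processing = 19, completes at 85
  Job 8: processing = 20, completes at 105
Sum of completion times = 363
Average completion time = 363/8 = 45.375

45.375


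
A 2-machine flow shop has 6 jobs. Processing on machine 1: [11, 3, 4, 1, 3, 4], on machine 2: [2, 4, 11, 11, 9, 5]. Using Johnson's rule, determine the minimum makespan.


Apply Johnson's rule:
  Group 1 (a <= b): [(4, 1, 11), (2, 3, 4), (5, 3, 9), (3, 4, 11), (6, 4, 5)]
  Group 2 (a > b): [(1, 11, 2)]
Optimal job order: [4, 2, 5, 3, 6, 1]
Schedule:
  Job 4: M1 done at 1, M2 done at 12
  Job 2: M1 done at 4, M2 done at 16
  Job 5: M1 done at 7, M2 done at 25
  Job 3: M1 done at 11, M2 done at 36
  Job 6: M1 done at 15, M2 done at 41
  Job 1: M1 done at 26, M2 done at 43
Makespan = 43

43


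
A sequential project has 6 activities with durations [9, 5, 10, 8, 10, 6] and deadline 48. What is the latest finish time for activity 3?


LF(activity 3) = deadline - sum of successor durations
Successors: activities 4 through 6 with durations [8, 10, 6]
Sum of successor durations = 24
LF = 48 - 24 = 24

24


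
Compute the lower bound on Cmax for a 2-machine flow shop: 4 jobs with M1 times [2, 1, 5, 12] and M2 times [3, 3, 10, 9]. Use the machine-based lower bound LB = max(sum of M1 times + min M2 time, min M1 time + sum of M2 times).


LB1 = sum(M1 times) + min(M2 times) = 20 + 3 = 23
LB2 = min(M1 times) + sum(M2 times) = 1 + 25 = 26
Lower bound = max(LB1, LB2) = max(23, 26) = 26

26


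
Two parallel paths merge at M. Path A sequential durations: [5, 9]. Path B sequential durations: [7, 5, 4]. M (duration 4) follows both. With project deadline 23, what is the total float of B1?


Forward pass: ES(B1) = sum of predecessors on chain B = 0
EF = ES + duration = 0 + 7 = 7
Backward pass: LF(M) = deadline = 23; LS(M) = 23 - 4 = 19
LF(B1) = LS(M) - sum(successors on chain B) = 19 - 9 = 10
LS = LF - duration = 10 - 7 = 3
Total float = LS - ES = 3 - 0 = 3

3


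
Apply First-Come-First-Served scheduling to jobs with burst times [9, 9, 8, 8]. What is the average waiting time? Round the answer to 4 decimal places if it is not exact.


FCFS order (as given): [9, 9, 8, 8]
Waiting times:
  Job 1: wait = 0
  Job 2: wait = 9
  Job 3: wait = 18
  Job 4: wait = 26
Sum of waiting times = 53
Average waiting time = 53/4 = 13.25

13.25


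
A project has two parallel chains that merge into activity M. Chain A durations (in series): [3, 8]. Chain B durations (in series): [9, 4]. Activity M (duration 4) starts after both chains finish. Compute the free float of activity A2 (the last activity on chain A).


ES(A2) = sum of predecessors on chain A = 3
EF(A2) = ES + duration = 3 + 8 = 11
Successor of A2 is M. ES(M) = max(sum(A), sum(B)) = max(11, 13) = 13
Free float = ES(successor) - EF(current) = 13 - 11 = 2

2


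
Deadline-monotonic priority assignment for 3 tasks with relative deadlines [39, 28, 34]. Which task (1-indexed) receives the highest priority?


Sort tasks by relative deadline (ascending):
  Task 2: deadline = 28
  Task 3: deadline = 34
  Task 1: deadline = 39
Priority order (highest first): [2, 3, 1]
Highest priority task = 2

2


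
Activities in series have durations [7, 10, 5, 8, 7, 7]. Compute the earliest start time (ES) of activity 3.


Activity 3 starts after activities 1 through 2 complete.
Predecessor durations: [7, 10]
ES = 7 + 10 = 17

17


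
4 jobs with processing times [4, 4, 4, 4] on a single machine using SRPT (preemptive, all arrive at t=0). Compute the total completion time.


Since all jobs arrive at t=0, SRPT equals SPT ordering.
SPT order: [4, 4, 4, 4]
Completion times:
  Job 1: p=4, C=4
  Job 2: p=4, C=8
  Job 3: p=4, C=12
  Job 4: p=4, C=16
Total completion time = 4 + 8 + 12 + 16 = 40

40


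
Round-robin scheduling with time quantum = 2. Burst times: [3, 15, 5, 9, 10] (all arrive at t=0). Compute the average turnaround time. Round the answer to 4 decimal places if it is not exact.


Time quantum = 2
Execution trace:
  J1 runs 2 units, time = 2
  J2 runs 2 units, time = 4
  J3 runs 2 units, time = 6
  J4 runs 2 units, time = 8
  J5 runs 2 units, time = 10
  J1 runs 1 units, time = 11
  J2 runs 2 units, time = 13
  J3 runs 2 units, time = 15
  J4 runs 2 units, time = 17
  J5 runs 2 units, time = 19
  J2 runs 2 units, time = 21
  J3 runs 1 units, time = 22
  J4 runs 2 units, time = 24
  J5 runs 2 units, time = 26
  J2 runs 2 units, time = 28
  J4 runs 2 units, time = 30
  J5 runs 2 units, time = 32
  J2 runs 2 units, time = 34
  J4 runs 1 units, time = 35
  J5 runs 2 units, time = 37
  J2 runs 2 units, time = 39
  J2 runs 2 units, time = 41
  J2 runs 1 units, time = 42
Finish times: [11, 42, 22, 35, 37]
Average turnaround = 147/5 = 29.4

29.4


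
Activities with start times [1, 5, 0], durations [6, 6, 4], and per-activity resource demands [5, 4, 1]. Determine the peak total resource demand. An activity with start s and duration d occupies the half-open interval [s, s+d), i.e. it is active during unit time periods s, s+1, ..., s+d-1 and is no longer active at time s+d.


Each activity i is active on [start_i, start_i + duration_i).
Compute total resource usage per time slot:
  t=0: active resources = [1], total = 1
  t=1: active resources = [5, 1], total = 6
  t=2: active resources = [5, 1], total = 6
  t=3: active resources = [5, 1], total = 6
  t=4: active resources = [5], total = 5
  t=5: active resources = [5, 4], total = 9
  t=6: active resources = [5, 4], total = 9
  t=7: active resources = [4], total = 4
  t=8: active resources = [4], total = 4
  t=9: active resources = [4], total = 4
  t=10: active resources = [4], total = 4
Peak resource demand = 9

9


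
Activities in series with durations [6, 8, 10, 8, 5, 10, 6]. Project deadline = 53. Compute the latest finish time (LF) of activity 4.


LF(activity 4) = deadline - sum of successor durations
Successors: activities 5 through 7 with durations [5, 10, 6]
Sum of successor durations = 21
LF = 53 - 21 = 32

32


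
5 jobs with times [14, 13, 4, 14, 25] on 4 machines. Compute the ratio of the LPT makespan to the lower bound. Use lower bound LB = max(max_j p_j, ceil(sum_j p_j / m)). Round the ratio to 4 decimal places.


LPT order: [25, 14, 14, 13, 4]
Machine loads after assignment: [25, 14, 14, 17]
LPT makespan = 25
Lower bound = max(max_job, ceil(total/4)) = max(25, 18) = 25
Ratio = 25 / 25 = 1.0

1.0


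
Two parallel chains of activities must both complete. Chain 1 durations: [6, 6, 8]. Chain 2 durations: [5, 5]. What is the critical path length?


Path A total = 6 + 6 + 8 = 20
Path B total = 5 + 5 = 10
Critical path = longest path = max(20, 10) = 20

20


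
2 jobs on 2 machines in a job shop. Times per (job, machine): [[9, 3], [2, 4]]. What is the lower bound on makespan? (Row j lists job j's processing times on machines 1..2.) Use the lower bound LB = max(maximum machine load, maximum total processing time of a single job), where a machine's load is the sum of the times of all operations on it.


Machine loads:
  Machine 1: 9 + 2 = 11
  Machine 2: 3 + 4 = 7
Max machine load = 11
Job totals:
  Job 1: 12
  Job 2: 6
Max job total = 12
Lower bound = max(11, 12) = 12

12


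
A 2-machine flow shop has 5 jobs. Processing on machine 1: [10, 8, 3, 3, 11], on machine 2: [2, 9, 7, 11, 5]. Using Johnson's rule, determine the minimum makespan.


Apply Johnson's rule:
  Group 1 (a <= b): [(3, 3, 7), (4, 3, 11), (2, 8, 9)]
  Group 2 (a > b): [(5, 11, 5), (1, 10, 2)]
Optimal job order: [3, 4, 2, 5, 1]
Schedule:
  Job 3: M1 done at 3, M2 done at 10
  Job 4: M1 done at 6, M2 done at 21
  Job 2: M1 done at 14, M2 done at 30
  Job 5: M1 done at 25, M2 done at 35
  Job 1: M1 done at 35, M2 done at 37
Makespan = 37

37


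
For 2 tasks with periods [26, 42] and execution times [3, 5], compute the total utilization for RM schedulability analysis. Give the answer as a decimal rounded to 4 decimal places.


Compute individual utilizations (exact fractions):
  Task 1: C/T = 3/26 (approx. 0.1154)
  Task 2: C/T = 5/42 (approx. 0.119)
Total utilization U = 3/26 + 5/42 = 64/273
Rounded to 4 decimal places: U = 0.2344
RM (Liu & Layland) bound for 2 tasks = 0.828427; compare with U = 64/273 (approx. 0.234432)
U <= bound, so schedulable by RM sufficient condition.

0.2344


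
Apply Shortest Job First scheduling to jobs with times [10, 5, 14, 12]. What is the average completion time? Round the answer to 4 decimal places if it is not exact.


SJF order (ascending): [5, 10, 12, 14]
Completion times:
  Job 1: burst=5, C=5
  Job 2: burst=10, C=15
  Job 3: burst=12, C=27
  Job 4: burst=14, C=41
Average completion = 88/4 = 22.0

22.0


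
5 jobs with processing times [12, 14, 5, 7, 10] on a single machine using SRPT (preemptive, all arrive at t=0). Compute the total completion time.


Since all jobs arrive at t=0, SRPT equals SPT ordering.
SPT order: [5, 7, 10, 12, 14]
Completion times:
  Job 1: p=5, C=5
  Job 2: p=7, C=12
  Job 3: p=10, C=22
  Job 4: p=12, C=34
  Job 5: p=14, C=48
Total completion time = 5 + 12 + 22 + 34 + 48 = 121

121


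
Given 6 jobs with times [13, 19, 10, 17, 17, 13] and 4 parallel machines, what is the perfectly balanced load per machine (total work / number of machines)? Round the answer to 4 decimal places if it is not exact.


Total processing time = 13 + 19 + 10 + 17 + 17 + 13 = 89
Number of machines = 4
Ideal balanced load = 89 / 4 = 22.25

22.25


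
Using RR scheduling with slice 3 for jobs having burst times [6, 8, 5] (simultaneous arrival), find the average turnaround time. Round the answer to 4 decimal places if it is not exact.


Time quantum = 3
Execution trace:
  J1 runs 3 units, time = 3
  J2 runs 3 units, time = 6
  J3 runs 3 units, time = 9
  J1 runs 3 units, time = 12
  J2 runs 3 units, time = 15
  J3 runs 2 units, time = 17
  J2 runs 2 units, time = 19
Finish times: [12, 19, 17]
Average turnaround = 48/3 = 16.0

16.0


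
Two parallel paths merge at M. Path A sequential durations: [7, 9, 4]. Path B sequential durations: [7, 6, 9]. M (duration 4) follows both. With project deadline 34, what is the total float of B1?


Forward pass: ES(B1) = sum of predecessors on chain B = 0
EF = ES + duration = 0 + 7 = 7
Backward pass: LF(M) = deadline = 34; LS(M) = 34 - 4 = 30
LF(B1) = LS(M) - sum(successors on chain B) = 30 - 15 = 15
LS = LF - duration = 15 - 7 = 8
Total float = LS - ES = 8 - 0 = 8

8


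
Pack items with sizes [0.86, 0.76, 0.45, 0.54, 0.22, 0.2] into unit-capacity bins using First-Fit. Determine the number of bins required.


Place items sequentially using First-Fit:
  Item 0.86 -> new Bin 1
  Item 0.76 -> new Bin 2
  Item 0.45 -> new Bin 3
  Item 0.54 -> Bin 3 (now 0.99)
  Item 0.22 -> Bin 2 (now 0.98)
  Item 0.2 -> new Bin 4
Total bins used = 4

4


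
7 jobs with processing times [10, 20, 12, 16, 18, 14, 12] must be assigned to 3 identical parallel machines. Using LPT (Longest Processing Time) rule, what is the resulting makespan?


Sort jobs in decreasing order (LPT): [20, 18, 16, 14, 12, 12, 10]
Assign each job to the least loaded machine:
  Machine 1: jobs [20, 12], load = 32
  Machine 2: jobs [18, 12, 10], load = 40
  Machine 3: jobs [16, 14], load = 30
Makespan = max load = 40

40


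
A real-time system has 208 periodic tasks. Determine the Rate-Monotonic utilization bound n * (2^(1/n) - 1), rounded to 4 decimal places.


Compute 2^(1/208) = 1.0033379971
Subtract 1: 1.0033379971 - 1 = 0.0033379971
Multiply by n: 208 * 0.0033379971 = 0.6943033968
Round to 4 dp: 0.6943

0.6943


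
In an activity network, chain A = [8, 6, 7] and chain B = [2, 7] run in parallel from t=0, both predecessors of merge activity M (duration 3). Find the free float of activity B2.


ES(B2) = sum of predecessors on chain B = 2
EF(B2) = ES + duration = 2 + 7 = 9
Successor of B2 is M. ES(M) = max(sum(A), sum(B)) = max(21, 9) = 21
Free float = ES(successor) - EF(current) = 21 - 9 = 12

12


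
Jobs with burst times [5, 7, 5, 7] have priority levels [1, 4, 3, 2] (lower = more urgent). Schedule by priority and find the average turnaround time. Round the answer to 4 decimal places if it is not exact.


Sort by priority (ascending = highest first):
Order: [(1, 5), (2, 7), (3, 5), (4, 7)]
Completion times:
  Priority 1, burst=5, C=5
  Priority 2, burst=7, C=12
  Priority 3, burst=5, C=17
  Priority 4, burst=7, C=24
Average turnaround = 58/4 = 14.5

14.5


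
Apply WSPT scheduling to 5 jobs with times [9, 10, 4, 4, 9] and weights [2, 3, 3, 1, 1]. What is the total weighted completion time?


Compute p/w ratios and sort ascending (WSPT): [(4, 3), (10, 3), (4, 1), (9, 2), (9, 1)]
Compute weighted completion times:
  Job (p=4,w=3): C=4, w*C=3*4=12
  Job (p=10,w=3): C=14, w*C=3*14=42
  Job (p=4,w=1): C=18, w*C=1*18=18
  Job (p=9,w=2): C=27, w*C=2*27=54
  Job (p=9,w=1): C=36, w*C=1*36=36
Total weighted completion time = 162

162


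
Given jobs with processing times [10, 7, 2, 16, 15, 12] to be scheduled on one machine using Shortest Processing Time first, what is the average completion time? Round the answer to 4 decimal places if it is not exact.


Sort jobs by processing time (SPT order): [2, 7, 10, 12, 15, 16]
Compute completion times sequentially:
  Job 1: processing = 2, completes at 2
  Job 2: processing = 7, completes at 9
  Job 3: processing = 10, completes at 19
  Job 4: processing = 12, completes at 31
  Job 5: processing = 15, completes at 46
  Job 6: processing = 16, completes at 62
Sum of completion times = 169
Average completion time = 169/6 = 28.1667

28.1667


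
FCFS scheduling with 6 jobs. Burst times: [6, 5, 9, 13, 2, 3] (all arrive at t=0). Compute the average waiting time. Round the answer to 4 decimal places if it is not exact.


FCFS order (as given): [6, 5, 9, 13, 2, 3]
Waiting times:
  Job 1: wait = 0
  Job 2: wait = 6
  Job 3: wait = 11
  Job 4: wait = 20
  Job 5: wait = 33
  Job 6: wait = 35
Sum of waiting times = 105
Average waiting time = 105/6 = 17.5

17.5


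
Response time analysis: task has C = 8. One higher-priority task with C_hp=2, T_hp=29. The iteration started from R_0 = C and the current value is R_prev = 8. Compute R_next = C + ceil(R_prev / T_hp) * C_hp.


R_next = C + ceil(R_prev / T_hp) * C_hp
ceil(8 / 29) = ceil(0.2759) = 1
Interference = 1 * 2 = 2
R_next = 8 + 2 = 10

10


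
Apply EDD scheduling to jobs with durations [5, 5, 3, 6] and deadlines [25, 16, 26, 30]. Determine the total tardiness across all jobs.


Sort by due date (EDD order): [(5, 16), (5, 25), (3, 26), (6, 30)]
Compute completion times and tardiness:
  Job 1: p=5, d=16, C=5, tardiness=max(0,5-16)=0
  Job 2: p=5, d=25, C=10, tardiness=max(0,10-25)=0
  Job 3: p=3, d=26, C=13, tardiness=max(0,13-26)=0
  Job 4: p=6, d=30, C=19, tardiness=max(0,19-30)=0
Total tardiness = 0

0


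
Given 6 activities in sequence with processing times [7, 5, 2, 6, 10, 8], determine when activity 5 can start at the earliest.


Activity 5 starts after activities 1 through 4 complete.
Predecessor durations: [7, 5, 2, 6]
ES = 7 + 5 + 2 + 6 = 20

20


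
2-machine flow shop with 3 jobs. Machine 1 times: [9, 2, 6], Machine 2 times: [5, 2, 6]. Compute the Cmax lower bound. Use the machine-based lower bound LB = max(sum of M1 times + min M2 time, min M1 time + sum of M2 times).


LB1 = sum(M1 times) + min(M2 times) = 17 + 2 = 19
LB2 = min(M1 times) + sum(M2 times) = 2 + 13 = 15
Lower bound = max(LB1, LB2) = max(19, 15) = 19

19


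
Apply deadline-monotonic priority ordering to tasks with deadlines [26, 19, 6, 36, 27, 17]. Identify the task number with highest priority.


Sort tasks by relative deadline (ascending):
  Task 3: deadline = 6
  Task 6: deadline = 17
  Task 2: deadline = 19
  Task 1: deadline = 26
  Task 5: deadline = 27
  Task 4: deadline = 36
Priority order (highest first): [3, 6, 2, 1, 5, 4]
Highest priority task = 3

3


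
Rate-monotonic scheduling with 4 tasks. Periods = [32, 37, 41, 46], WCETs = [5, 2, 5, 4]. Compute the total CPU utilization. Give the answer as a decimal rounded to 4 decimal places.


Compute individual utilizations (exact fractions):
  Task 1: C/T = 5/32 (approx. 0.1563)
  Task 2: C/T = 2/37 (approx. 0.0541)
  Task 3: C/T = 5/41 (approx. 0.122)
  Task 4: C/T = 4/46 = 2/23 (approx. 0.087)
Total utilization U = 5/32 + 2/37 + 5/41 + 2/23 = 468055/1116512
Rounded to 4 decimal places: U = 0.4192
RM (Liu & Layland) bound for 4 tasks = 0.756828; compare with U = 468055/1116512 (approx. 0.419212)
U <= bound, so schedulable by RM sufficient condition.

0.4192


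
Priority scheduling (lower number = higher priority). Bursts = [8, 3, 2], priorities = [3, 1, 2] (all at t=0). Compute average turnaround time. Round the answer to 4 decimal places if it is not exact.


Sort by priority (ascending = highest first):
Order: [(1, 3), (2, 2), (3, 8)]
Completion times:
  Priority 1, burst=3, C=3
  Priority 2, burst=2, C=5
  Priority 3, burst=8, C=13
Average turnaround = 21/3 = 7.0

7.0


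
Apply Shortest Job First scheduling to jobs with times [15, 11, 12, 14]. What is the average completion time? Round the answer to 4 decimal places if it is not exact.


SJF order (ascending): [11, 12, 14, 15]
Completion times:
  Job 1: burst=11, C=11
  Job 2: burst=12, C=23
  Job 3: burst=14, C=37
  Job 4: burst=15, C=52
Average completion = 123/4 = 30.75

30.75


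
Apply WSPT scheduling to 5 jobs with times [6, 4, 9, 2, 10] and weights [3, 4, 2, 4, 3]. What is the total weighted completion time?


Compute p/w ratios and sort ascending (WSPT): [(2, 4), (4, 4), (6, 3), (10, 3), (9, 2)]
Compute weighted completion times:
  Job (p=2,w=4): C=2, w*C=4*2=8
  Job (p=4,w=4): C=6, w*C=4*6=24
  Job (p=6,w=3): C=12, w*C=3*12=36
  Job (p=10,w=3): C=22, w*C=3*22=66
  Job (p=9,w=2): C=31, w*C=2*31=62
Total weighted completion time = 196

196


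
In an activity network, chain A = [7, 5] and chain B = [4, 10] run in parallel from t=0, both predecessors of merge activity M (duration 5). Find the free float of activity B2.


ES(B2) = sum of predecessors on chain B = 4
EF(B2) = ES + duration = 4 + 10 = 14
Successor of B2 is M. ES(M) = max(sum(A), sum(B)) = max(12, 14) = 14
Free float = ES(successor) - EF(current) = 14 - 14 = 0

0


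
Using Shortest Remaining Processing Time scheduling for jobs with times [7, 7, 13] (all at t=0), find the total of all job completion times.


Since all jobs arrive at t=0, SRPT equals SPT ordering.
SPT order: [7, 7, 13]
Completion times:
  Job 1: p=7, C=7
  Job 2: p=7, C=14
  Job 3: p=13, C=27
Total completion time = 7 + 14 + 27 = 48

48


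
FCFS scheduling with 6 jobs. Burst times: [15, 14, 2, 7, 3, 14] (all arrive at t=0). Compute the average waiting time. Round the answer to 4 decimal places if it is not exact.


FCFS order (as given): [15, 14, 2, 7, 3, 14]
Waiting times:
  Job 1: wait = 0
  Job 2: wait = 15
  Job 3: wait = 29
  Job 4: wait = 31
  Job 5: wait = 38
  Job 6: wait = 41
Sum of waiting times = 154
Average waiting time = 154/6 = 25.6667

25.6667


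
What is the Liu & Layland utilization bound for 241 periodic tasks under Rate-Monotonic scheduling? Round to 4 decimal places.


Compute 2^(1/241) = 1.0028802694
Subtract 1: 1.0028802694 - 1 = 0.0028802694
Multiply by n: 241 * 0.0028802694 = 0.6941449254
Round to 4 dp: 0.6941

0.6941


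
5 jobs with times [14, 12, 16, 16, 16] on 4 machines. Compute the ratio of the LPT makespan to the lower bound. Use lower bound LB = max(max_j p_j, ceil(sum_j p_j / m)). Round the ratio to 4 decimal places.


LPT order: [16, 16, 16, 14, 12]
Machine loads after assignment: [16, 16, 16, 26]
LPT makespan = 26
Lower bound = max(max_job, ceil(total/4)) = max(16, 19) = 19
Ratio = 26 / 19 = 1.3684

1.3684


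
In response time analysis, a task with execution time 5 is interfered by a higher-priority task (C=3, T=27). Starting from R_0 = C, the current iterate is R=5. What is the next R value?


R_next = C + ceil(R_prev / T_hp) * C_hp
ceil(5 / 27) = ceil(0.1852) = 1
Interference = 1 * 3 = 3
R_next = 5 + 3 = 8

8


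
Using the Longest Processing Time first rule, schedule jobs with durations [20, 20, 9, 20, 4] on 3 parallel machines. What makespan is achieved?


Sort jobs in decreasing order (LPT): [20, 20, 20, 9, 4]
Assign each job to the least loaded machine:
  Machine 1: jobs [20, 9], load = 29
  Machine 2: jobs [20, 4], load = 24
  Machine 3: jobs [20], load = 20
Makespan = max load = 29

29


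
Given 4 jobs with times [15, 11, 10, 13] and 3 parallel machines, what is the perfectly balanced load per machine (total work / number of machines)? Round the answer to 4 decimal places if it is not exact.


Total processing time = 15 + 11 + 10 + 13 = 49
Number of machines = 3
Ideal balanced load = 49 / 3 = 16.3333

16.3333


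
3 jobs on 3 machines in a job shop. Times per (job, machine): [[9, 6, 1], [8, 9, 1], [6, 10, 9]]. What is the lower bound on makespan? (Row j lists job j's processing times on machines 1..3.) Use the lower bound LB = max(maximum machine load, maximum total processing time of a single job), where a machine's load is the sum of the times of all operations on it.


Machine loads:
  Machine 1: 9 + 8 + 6 = 23
  Machine 2: 6 + 9 + 10 = 25
  Machine 3: 1 + 1 + 9 = 11
Max machine load = 25
Job totals:
  Job 1: 16
  Job 2: 18
  Job 3: 25
Max job total = 25
Lower bound = max(25, 25) = 25

25


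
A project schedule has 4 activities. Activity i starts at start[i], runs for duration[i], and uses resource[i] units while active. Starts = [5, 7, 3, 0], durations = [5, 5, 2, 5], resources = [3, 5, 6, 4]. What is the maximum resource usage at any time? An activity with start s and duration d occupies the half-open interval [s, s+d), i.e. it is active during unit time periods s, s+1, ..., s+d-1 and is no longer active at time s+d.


Each activity i is active on [start_i, start_i + duration_i).
Compute total resource usage per time slot:
  t=0: active resources = [4], total = 4
  t=1: active resources = [4], total = 4
  t=2: active resources = [4], total = 4
  t=3: active resources = [6, 4], total = 10
  t=4: active resources = [6, 4], total = 10
  t=5: active resources = [3], total = 3
  t=6: active resources = [3], total = 3
  t=7: active resources = [3, 5], total = 8
  t=8: active resources = [3, 5], total = 8
  t=9: active resources = [3, 5], total = 8
  t=10: active resources = [5], total = 5
  t=11: active resources = [5], total = 5
Peak resource demand = 10

10


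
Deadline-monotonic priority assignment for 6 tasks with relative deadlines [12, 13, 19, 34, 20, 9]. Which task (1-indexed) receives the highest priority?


Sort tasks by relative deadline (ascending):
  Task 6: deadline = 9
  Task 1: deadline = 12
  Task 2: deadline = 13
  Task 3: deadline = 19
  Task 5: deadline = 20
  Task 4: deadline = 34
Priority order (highest first): [6, 1, 2, 3, 5, 4]
Highest priority task = 6

6


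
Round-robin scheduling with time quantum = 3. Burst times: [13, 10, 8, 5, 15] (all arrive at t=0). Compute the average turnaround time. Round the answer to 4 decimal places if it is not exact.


Time quantum = 3
Execution trace:
  J1 runs 3 units, time = 3
  J2 runs 3 units, time = 6
  J3 runs 3 units, time = 9
  J4 runs 3 units, time = 12
  J5 runs 3 units, time = 15
  J1 runs 3 units, time = 18
  J2 runs 3 units, time = 21
  J3 runs 3 units, time = 24
  J4 runs 2 units, time = 26
  J5 runs 3 units, time = 29
  J1 runs 3 units, time = 32
  J2 runs 3 units, time = 35
  J3 runs 2 units, time = 37
  J5 runs 3 units, time = 40
  J1 runs 3 units, time = 43
  J2 runs 1 units, time = 44
  J5 runs 3 units, time = 47
  J1 runs 1 units, time = 48
  J5 runs 3 units, time = 51
Finish times: [48, 44, 37, 26, 51]
Average turnaround = 206/5 = 41.2

41.2


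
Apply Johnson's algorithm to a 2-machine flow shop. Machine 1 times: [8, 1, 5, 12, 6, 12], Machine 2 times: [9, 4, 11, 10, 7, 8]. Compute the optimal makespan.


Apply Johnson's rule:
  Group 1 (a <= b): [(2, 1, 4), (3, 5, 11), (5, 6, 7), (1, 8, 9)]
  Group 2 (a > b): [(4, 12, 10), (6, 12, 8)]
Optimal job order: [2, 3, 5, 1, 4, 6]
Schedule:
  Job 2: M1 done at 1, M2 done at 5
  Job 3: M1 done at 6, M2 done at 17
  Job 5: M1 done at 12, M2 done at 24
  Job 1: M1 done at 20, M2 done at 33
  Job 4: M1 done at 32, M2 done at 43
  Job 6: M1 done at 44, M2 done at 52
Makespan = 52

52


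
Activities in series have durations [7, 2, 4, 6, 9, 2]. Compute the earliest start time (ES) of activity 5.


Activity 5 starts after activities 1 through 4 complete.
Predecessor durations: [7, 2, 4, 6]
ES = 7 + 2 + 4 + 6 = 19

19


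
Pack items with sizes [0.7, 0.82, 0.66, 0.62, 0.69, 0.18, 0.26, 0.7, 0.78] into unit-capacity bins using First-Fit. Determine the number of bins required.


Place items sequentially using First-Fit:
  Item 0.7 -> new Bin 1
  Item 0.82 -> new Bin 2
  Item 0.66 -> new Bin 3
  Item 0.62 -> new Bin 4
  Item 0.69 -> new Bin 5
  Item 0.18 -> Bin 1 (now 0.88)
  Item 0.26 -> Bin 3 (now 0.92)
  Item 0.7 -> new Bin 6
  Item 0.78 -> new Bin 7
Total bins used = 7

7


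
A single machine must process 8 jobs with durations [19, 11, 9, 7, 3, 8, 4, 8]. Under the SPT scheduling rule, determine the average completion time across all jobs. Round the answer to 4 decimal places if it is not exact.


Sort jobs by processing time (SPT order): [3, 4, 7, 8, 8, 9, 11, 19]
Compute completion times sequentially:
  Job 1: processing = 3, completes at 3
  Job 2: processing = 4, completes at 7
  Job 3: processing = 7, completes at 14
  Job 4: processing = 8, completes at 22
  Job 5: processing = 8, completes at 30
  Job 6: processing = 9, completes at 39
  Job 7: processing = 11, completes at 50
  Job 8: processing = 19, completes at 69
Sum of completion times = 234
Average completion time = 234/8 = 29.25

29.25


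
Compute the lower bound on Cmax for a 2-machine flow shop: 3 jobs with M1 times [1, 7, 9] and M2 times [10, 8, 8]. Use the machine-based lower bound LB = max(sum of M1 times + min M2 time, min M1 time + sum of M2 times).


LB1 = sum(M1 times) + min(M2 times) = 17 + 8 = 25
LB2 = min(M1 times) + sum(M2 times) = 1 + 26 = 27
Lower bound = max(LB1, LB2) = max(25, 27) = 27

27


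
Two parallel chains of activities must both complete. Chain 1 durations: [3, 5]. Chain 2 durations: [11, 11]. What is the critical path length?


Path A total = 3 + 5 = 8
Path B total = 11 + 11 = 22
Critical path = longest path = max(8, 22) = 22

22


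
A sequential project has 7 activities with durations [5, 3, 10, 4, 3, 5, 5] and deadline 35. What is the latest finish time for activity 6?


LF(activity 6) = deadline - sum of successor durations
Successors: activities 7 through 7 with durations [5]
Sum of successor durations = 5
LF = 35 - 5 = 30

30


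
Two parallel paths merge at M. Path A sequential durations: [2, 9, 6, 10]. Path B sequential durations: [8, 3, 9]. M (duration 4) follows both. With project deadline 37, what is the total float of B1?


Forward pass: ES(B1) = sum of predecessors on chain B = 0
EF = ES + duration = 0 + 8 = 8
Backward pass: LF(M) = deadline = 37; LS(M) = 37 - 4 = 33
LF(B1) = LS(M) - sum(successors on chain B) = 33 - 12 = 21
LS = LF - duration = 21 - 8 = 13
Total float = LS - ES = 13 - 0 = 13

13


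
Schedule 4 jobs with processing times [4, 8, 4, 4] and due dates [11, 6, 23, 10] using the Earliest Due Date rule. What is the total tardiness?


Sort by due date (EDD order): [(8, 6), (4, 10), (4, 11), (4, 23)]
Compute completion times and tardiness:
  Job 1: p=8, d=6, C=8, tardiness=max(0,8-6)=2
  Job 2: p=4, d=10, C=12, tardiness=max(0,12-10)=2
  Job 3: p=4, d=11, C=16, tardiness=max(0,16-11)=5
  Job 4: p=4, d=23, C=20, tardiness=max(0,20-23)=0
Total tardiness = 9

9


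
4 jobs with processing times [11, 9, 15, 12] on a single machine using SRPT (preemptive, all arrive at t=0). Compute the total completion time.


Since all jobs arrive at t=0, SRPT equals SPT ordering.
SPT order: [9, 11, 12, 15]
Completion times:
  Job 1: p=9, C=9
  Job 2: p=11, C=20
  Job 3: p=12, C=32
  Job 4: p=15, C=47
Total completion time = 9 + 20 + 32 + 47 = 108

108


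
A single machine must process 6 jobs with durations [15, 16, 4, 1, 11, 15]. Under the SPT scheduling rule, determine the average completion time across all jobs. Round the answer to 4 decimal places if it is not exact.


Sort jobs by processing time (SPT order): [1, 4, 11, 15, 15, 16]
Compute completion times sequentially:
  Job 1: processing = 1, completes at 1
  Job 2: processing = 4, completes at 5
  Job 3: processing = 11, completes at 16
  Job 4: processing = 15, completes at 31
  Job 5: processing = 15, completes at 46
  Job 6: processing = 16, completes at 62
Sum of completion times = 161
Average completion time = 161/6 = 26.8333

26.8333
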